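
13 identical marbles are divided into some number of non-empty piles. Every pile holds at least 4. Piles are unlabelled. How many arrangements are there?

5

Listing the qualifying partitions of 13:
13
4+9
5+8
6+7
4+4+5
That's 5 in total.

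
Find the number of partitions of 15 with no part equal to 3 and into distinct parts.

Enumerating:
15
1 + 14
2 + 13
1 + 2 + 12
4 + 11
5 + 10
1 + 4 + 10
6 + 9
1 + 5 + 9
2 + 4 + 9
7 + 8
1 + 6 + 8
2 + 5 + 8
1 + 2 + 4 + 8
2 + 6 + 7
1 + 2 + 5 + 7
4 + 5 + 6

17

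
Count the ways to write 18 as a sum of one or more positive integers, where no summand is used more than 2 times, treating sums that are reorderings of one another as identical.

Direct enumeration gives 135 partitions.

135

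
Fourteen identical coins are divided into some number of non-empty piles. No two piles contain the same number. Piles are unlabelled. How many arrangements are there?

The partitions of 14 that satisfy the conditions:
14
13, 1
12, 2
11, 3
11, 2, 1
10, 4
10, 3, 1
9, 5
9, 4, 1
9, 3, 2
8, 6
8, 5, 1
8, 4, 2
8, 3, 2, 1
7, 6, 1
7, 5, 2
7, 4, 3
7, 4, 2, 1
6, 5, 3
6, 5, 2, 1
6, 4, 3, 1
5, 4, 3, 2

22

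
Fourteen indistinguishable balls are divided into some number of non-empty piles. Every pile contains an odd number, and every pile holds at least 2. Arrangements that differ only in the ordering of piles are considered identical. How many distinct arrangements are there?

4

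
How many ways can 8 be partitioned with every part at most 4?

Listing the qualifying partitions of 8:
4,4
4,3,1
4,2,2
4,2,1,1
4,1,1,1,1
3,3,2
3,3,1,1
3,2,2,1
3,2,1,1,1
3,1,1,1,1,1
2,2,2,2
2,2,2,1,1
2,2,1,1,1,1
2,1,1,1,1,1,1
1,1,1,1,1,1,1,1
That's 15 in total.

15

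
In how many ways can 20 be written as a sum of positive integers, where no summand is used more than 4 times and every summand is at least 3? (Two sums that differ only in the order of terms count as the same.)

47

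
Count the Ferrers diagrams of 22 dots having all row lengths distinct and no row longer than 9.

The partitions of 22 that satisfy the conditions:
5 + 8 + 9
1 + 4 + 8 + 9
2 + 3 + 8 + 9
6 + 7 + 9
1 + 5 + 7 + 9
2 + 4 + 7 + 9
1 + 2 + 3 + 7 + 9
2 + 5 + 6 + 9
3 + 4 + 6 + 9
1 + 2 + 4 + 6 + 9
1 + 3 + 4 + 5 + 9
1 + 6 + 7 + 8
2 + 5 + 7 + 8
3 + 4 + 7 + 8
1 + 2 + 4 + 7 + 8
3 + 5 + 6 + 8
1 + 2 + 5 + 6 + 8
1 + 3 + 4 + 6 + 8
2 + 3 + 4 + 5 + 8
4 + 5 + 6 + 7
1 + 3 + 5 + 6 + 7
2 + 3 + 4 + 6 + 7
1 + 2 + 3 + 4 + 5 + 7
That's 23 in total.

23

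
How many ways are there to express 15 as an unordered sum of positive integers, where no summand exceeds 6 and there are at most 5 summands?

32

A partial list (first 12 by largest part):
6 + 6 + 3
6 + 6 + 2 + 1
6 + 6 + 1 + 1 + 1
6 + 5 + 4
6 + 5 + 3 + 1
6 + 5 + 2 + 2
6 + 5 + 2 + 1 + 1
6 + 4 + 4 + 1
6 + 4 + 3 + 2
6 + 4 + 3 + 1 + 1
6 + 4 + 2 + 2 + 1
6 + 3 + 3 + 3
…and 20 more, for 32 total.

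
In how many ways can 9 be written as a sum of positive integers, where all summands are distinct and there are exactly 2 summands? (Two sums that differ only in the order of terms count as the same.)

4

Listing the qualifying partitions of 9:
1+8
2+7
3+6
4+5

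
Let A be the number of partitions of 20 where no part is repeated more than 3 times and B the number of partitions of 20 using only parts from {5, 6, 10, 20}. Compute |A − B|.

316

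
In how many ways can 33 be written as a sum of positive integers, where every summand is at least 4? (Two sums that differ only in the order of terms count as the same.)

225

Direct enumeration gives 225 partitions.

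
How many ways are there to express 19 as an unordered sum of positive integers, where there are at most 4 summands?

94

There are 94 such partitions.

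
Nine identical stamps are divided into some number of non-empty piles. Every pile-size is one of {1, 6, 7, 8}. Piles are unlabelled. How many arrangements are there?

The partitions of 9 that satisfy the conditions:
8, 1
7, 1, 1
6, 1, 1, 1
1, 1, 1, 1, 1, 1, 1, 1, 1

4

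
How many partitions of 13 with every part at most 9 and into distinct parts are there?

13

They are:
9 + 4
9 + 3 + 1
8 + 5
8 + 4 + 1
8 + 3 + 2
7 + 6
7 + 5 + 1
7 + 4 + 2
7 + 3 + 2 + 1
6 + 5 + 2
6 + 4 + 3
6 + 4 + 2 + 1
5 + 4 + 3 + 1
That's 13 in total.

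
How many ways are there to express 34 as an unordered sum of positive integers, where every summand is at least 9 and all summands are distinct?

13

They are:
34
25, 9
24, 10
23, 11
22, 12
21, 13
20, 14
19, 15
18, 16
15, 10, 9
14, 11, 9
13, 12, 9
13, 11, 10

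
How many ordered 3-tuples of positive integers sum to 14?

By stars and bars with positive parts, the count is C(13,2) = 78.

78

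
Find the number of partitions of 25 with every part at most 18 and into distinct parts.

128

Systematic enumeration (by largest part, then next-largest, …) yields 128.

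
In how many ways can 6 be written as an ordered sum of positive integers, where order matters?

32

There are 5 gaps and each independently is a cut or not, giving 2^5 = 32.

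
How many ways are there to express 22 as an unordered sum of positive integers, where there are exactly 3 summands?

40

A partial list (first 12 by largest part):
1,1,20
1,2,19
1,3,18
2,2,18
1,4,17
2,3,17
1,5,16
2,4,16
3,3,16
1,6,15
2,5,15
3,4,15
…and 28 more, for 40 total.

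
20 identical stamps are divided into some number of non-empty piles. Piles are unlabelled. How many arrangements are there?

Enumerating by decreasing first part gives 627 partitions in all.

627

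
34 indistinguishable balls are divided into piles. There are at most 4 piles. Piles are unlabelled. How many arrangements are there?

411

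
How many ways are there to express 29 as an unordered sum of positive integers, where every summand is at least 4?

Counting exhaustively, 115 partitions satisfy the conditions.

115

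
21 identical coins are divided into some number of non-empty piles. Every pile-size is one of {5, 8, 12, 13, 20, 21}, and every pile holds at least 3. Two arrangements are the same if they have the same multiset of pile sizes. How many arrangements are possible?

3

Enumerating:
21
13 + 8
8 + 8 + 5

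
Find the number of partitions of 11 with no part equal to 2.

A partial list (first 12 by largest part):
11
10,1
9,1,1
8,3
8,1,1,1
7,4
7,3,1
7,1,1,1,1
6,5
6,4,1
6,3,1,1
6,1,1,1,1,1
…and 14 more, for 26 total.

26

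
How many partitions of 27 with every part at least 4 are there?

Direct enumeration gives 81 partitions.

81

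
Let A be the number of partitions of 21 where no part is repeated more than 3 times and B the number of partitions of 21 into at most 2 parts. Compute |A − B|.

384

Partitions of 21 where no part is repeated more than 3 times: 395.
Partitions of 21 into at most 2 parts: 11.
|395 − 11| = 384.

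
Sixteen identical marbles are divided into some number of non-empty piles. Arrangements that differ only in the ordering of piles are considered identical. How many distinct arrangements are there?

231

There are 231 such partitions.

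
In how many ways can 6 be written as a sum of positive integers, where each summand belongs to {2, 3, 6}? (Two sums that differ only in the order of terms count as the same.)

They are:
6
3, 3
2, 2, 2
That's 3 in total.

3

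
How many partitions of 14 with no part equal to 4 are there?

93

Direct enumeration gives 93 partitions.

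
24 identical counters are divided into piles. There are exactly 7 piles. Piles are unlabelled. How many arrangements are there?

201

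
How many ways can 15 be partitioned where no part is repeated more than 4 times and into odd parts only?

16

They are:
15
13 + 1 + 1
11 + 3 + 1
11 + 1 + 1 + 1 + 1
9 + 5 + 1
9 + 3 + 3
9 + 3 + 1 + 1 + 1
7 + 7 + 1
7 + 5 + 3
7 + 5 + 1 + 1 + 1
7 + 3 + 3 + 1 + 1
5 + 5 + 5
5 + 5 + 3 + 1 + 1
5 + 3 + 3 + 3 + 1
5 + 3 + 3 + 1 + 1 + 1 + 1
3 + 3 + 3 + 3 + 1 + 1 + 1
Counting gives 16.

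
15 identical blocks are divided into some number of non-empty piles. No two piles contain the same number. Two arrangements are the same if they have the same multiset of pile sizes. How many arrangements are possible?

There are too many to list fully; the first 12 (by largest part) are:
15
14+1
13+2
12+3
12+2+1
11+4
11+3+1
10+5
10+4+1
10+3+2
9+6
9+5+1
…and 15 more, for 27 total.

27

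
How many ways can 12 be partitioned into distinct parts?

15

Enumerating:
12
11,1
10,2
9,3
9,2,1
8,4
8,3,1
7,5
7,4,1
7,3,2
6,5,1
6,4,2
6,3,2,1
5,4,3
5,4,2,1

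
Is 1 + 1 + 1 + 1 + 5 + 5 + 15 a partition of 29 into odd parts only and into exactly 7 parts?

Yes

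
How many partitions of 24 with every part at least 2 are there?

320

Direct enumeration gives 320 partitions.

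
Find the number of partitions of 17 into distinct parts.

There are too many to list fully; the first 12 (by largest part) are:
17
16, 1
15, 2
14, 3
14, 2, 1
13, 4
13, 3, 1
12, 5
12, 4, 1
12, 3, 2
11, 6
11, 5, 1
…and 26 more, for 38 total.

38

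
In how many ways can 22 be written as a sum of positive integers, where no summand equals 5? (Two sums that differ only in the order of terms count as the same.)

705

Enumerating by decreasing first part gives 705 partitions in all.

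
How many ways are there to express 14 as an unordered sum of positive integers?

135

There are 135 such partitions.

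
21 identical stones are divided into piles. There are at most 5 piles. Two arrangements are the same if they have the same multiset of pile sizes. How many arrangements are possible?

221

Systematic enumeration (by largest part, then next-largest, …) yields 221.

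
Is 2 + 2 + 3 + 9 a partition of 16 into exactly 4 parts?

Yes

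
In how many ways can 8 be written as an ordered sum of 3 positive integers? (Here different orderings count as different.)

21

A composition of 8 into 3 positive parts is chosen by placing 2 dividers among the 7 gaps between 8 units: C(7,2) = 21.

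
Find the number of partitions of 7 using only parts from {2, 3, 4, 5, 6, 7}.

4

They are:
7
5, 2
4, 3
3, 2, 2
That's 4 in total.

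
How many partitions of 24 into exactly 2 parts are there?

12

Enumerating:
23+1
22+2
21+3
20+4
19+5
18+6
17+7
16+8
15+9
14+10
13+11
12+12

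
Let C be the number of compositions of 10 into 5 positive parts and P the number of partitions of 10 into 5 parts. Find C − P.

Compositions: C(9,4) = 126.
Unordered (partitions into 5 parts): 7.
Difference: 126 − 7 = 119.

119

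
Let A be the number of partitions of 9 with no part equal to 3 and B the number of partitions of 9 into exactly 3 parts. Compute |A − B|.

12

Partitions of 9 with no part equal to 3: 19.
Partitions of 9 into exactly 3 parts: 7.
|19 − 7| = 12.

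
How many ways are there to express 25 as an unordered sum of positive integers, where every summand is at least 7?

They are:
25
18, 7
17, 8
16, 9
15, 10
14, 11
13, 12
11, 7, 7
10, 8, 7
9, 9, 7
9, 8, 8
That's 11 in total.

11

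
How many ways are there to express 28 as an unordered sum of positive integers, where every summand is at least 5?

There are too many to list fully; the first 12 (by largest part) are:
28
23 + 5
22 + 6
21 + 7
20 + 8
19 + 9
18 + 10
18 + 5 + 5
17 + 11
17 + 6 + 5
16 + 12
16 + 7 + 5
…and 38 more, for 50 total.

50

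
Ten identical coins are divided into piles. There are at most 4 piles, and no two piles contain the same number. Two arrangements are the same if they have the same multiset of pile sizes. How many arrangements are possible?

10

Enumerating:
10
1+9
2+8
3+7
1+2+7
4+6
1+3+6
1+4+5
2+3+5
1+2+3+4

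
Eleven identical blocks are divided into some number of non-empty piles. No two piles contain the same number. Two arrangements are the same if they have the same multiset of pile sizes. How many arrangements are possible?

12

Enumerating:
11
10,1
9,2
8,3
8,2,1
7,4
7,3,1
6,5
6,4,1
6,3,2
5,4,2
5,3,2,1
That's 12 in total.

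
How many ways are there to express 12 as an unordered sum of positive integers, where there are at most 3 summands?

19

The partitions of 12 that satisfy the conditions:
12
11, 1
10, 2
10, 1, 1
9, 3
9, 2, 1
8, 4
8, 3, 1
8, 2, 2
7, 5
7, 4, 1
7, 3, 2
6, 6
6, 5, 1
6, 4, 2
6, 3, 3
5, 5, 2
5, 4, 3
4, 4, 4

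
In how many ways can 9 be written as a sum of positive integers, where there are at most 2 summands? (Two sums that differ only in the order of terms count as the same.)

5

The partitions of 9 that satisfy the conditions:
9
8 + 1
7 + 2
6 + 3
5 + 4
That's 5 in total.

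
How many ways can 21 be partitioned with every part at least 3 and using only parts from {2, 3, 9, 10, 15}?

4

Listing the qualifying partitions of 21:
15,3,3
9,9,3
9,3,3,3,3
3,3,3,3,3,3,3
That's 4 in total.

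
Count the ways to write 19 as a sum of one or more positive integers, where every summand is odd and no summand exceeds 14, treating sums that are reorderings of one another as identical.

50

There are too many to list fully; the first 12 (by largest part) are:
13,5,1
13,3,3
13,3,1,1,1
13,1,1,1,1,1,1
11,7,1
11,5,3
11,5,1,1,1
11,3,3,1,1
11,3,1,1,1,1,1
11,1,1,1,1,1,1,1,1
9,9,1
9,7,3
…and 38 more, for 50 total.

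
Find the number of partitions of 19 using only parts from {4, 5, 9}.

The partitions of 19 that satisfy the conditions:
9,5,5
5,5,5,4

2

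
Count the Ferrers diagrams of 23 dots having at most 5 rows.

291

A full systematic count gives 291.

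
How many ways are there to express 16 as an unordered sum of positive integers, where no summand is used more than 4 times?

164

Direct enumeration gives 164 partitions.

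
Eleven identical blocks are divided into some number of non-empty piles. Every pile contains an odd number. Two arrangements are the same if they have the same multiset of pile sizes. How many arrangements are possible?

They are:
11
9, 1, 1
7, 3, 1
7, 1, 1, 1, 1
5, 5, 1
5, 3, 3
5, 3, 1, 1, 1
5, 1, 1, 1, 1, 1, 1
3, 3, 3, 1, 1
3, 3, 1, 1, 1, 1, 1
3, 1, 1, 1, 1, 1, 1, 1, 1
1, 1, 1, 1, 1, 1, 1, 1, 1, 1, 1
Counting gives 12.

12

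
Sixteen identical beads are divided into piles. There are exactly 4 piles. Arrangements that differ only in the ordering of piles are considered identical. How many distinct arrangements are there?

There are too many to list fully; the first 12 (by largest part) are:
13+1+1+1
12+2+1+1
11+3+1+1
11+2+2+1
10+4+1+1
10+3+2+1
10+2+2+2
9+5+1+1
9+4+2+1
9+3+3+1
9+3+2+2
8+6+1+1
…and 22 more, for 34 total.

34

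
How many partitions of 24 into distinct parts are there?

122

A full systematic count gives 122.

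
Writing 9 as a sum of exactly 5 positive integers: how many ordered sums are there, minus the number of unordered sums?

Ordered (compositions into 5 parts): C(8,4) = 70.
Partitions of 9 into exactly 5 parts: 5.
Difference: 70 − 5 = 65.

65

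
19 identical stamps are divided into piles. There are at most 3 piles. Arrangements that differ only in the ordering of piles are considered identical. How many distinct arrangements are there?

40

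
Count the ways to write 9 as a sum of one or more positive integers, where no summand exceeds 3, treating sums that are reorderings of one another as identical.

The partitions of 9 that satisfy the conditions:
3 + 3 + 3
1 + 2 + 3 + 3
1 + 1 + 1 + 3 + 3
2 + 2 + 2 + 3
1 + 1 + 2 + 2 + 3
1 + 1 + 1 + 1 + 2 + 3
1 + 1 + 1 + 1 + 1 + 1 + 3
1 + 2 + 2 + 2 + 2
1 + 1 + 1 + 2 + 2 + 2
1 + 1 + 1 + 1 + 1 + 2 + 2
1 + 1 + 1 + 1 + 1 + 1 + 1 + 2
1 + 1 + 1 + 1 + 1 + 1 + 1 + 1 + 1

12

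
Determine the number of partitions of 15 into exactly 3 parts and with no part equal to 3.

They are:
13 + 1 + 1
12 + 2 + 1
11 + 2 + 2
10 + 4 + 1
9 + 5 + 1
9 + 4 + 2
8 + 6 + 1
8 + 5 + 2
7 + 7 + 1
7 + 6 + 2
7 + 4 + 4
6 + 5 + 4
5 + 5 + 5
That's 13 in total.

13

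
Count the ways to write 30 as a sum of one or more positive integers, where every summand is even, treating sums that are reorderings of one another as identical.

Enumerating by decreasing first part gives 176 partitions in all.

176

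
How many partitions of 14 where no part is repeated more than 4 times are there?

100

Enumerating by decreasing first part gives 100 partitions in all.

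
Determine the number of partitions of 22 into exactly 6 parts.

136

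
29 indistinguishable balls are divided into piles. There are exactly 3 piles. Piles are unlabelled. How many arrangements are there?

A partial list (first 12 by largest part):
27 + 1 + 1
26 + 2 + 1
25 + 3 + 1
25 + 2 + 2
24 + 4 + 1
24 + 3 + 2
23 + 5 + 1
23 + 4 + 2
23 + 3 + 3
22 + 6 + 1
22 + 5 + 2
22 + 4 + 3
…and 58 more, for 70 total.

70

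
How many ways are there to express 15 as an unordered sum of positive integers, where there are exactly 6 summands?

26

A partial list (first 12 by largest part):
1+1+1+1+1+10
1+1+1+1+2+9
1+1+1+1+3+8
1+1+1+2+2+8
1+1+1+1+4+7
1+1+1+2+3+7
1+1+2+2+2+7
1+1+1+1+5+6
1+1+1+2+4+6
1+1+1+3+3+6
1+1+2+2+3+6
1+2+2+2+2+6
…and 14 more, for 26 total.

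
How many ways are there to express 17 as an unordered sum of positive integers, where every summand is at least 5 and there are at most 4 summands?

The partitions of 17 that satisfy the conditions:
17
12,5
11,6
10,7
9,8
7,5,5
6,6,5
That's 7 in total.

7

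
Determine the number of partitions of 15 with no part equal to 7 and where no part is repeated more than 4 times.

108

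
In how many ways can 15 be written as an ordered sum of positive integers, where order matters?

Each of the 14 gaps between 15 units is either a break or not: 2^14 = 16384.

16384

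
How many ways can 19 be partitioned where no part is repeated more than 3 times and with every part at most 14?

There are 247 such partitions.

247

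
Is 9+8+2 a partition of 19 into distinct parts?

The parts sum to 19, and the condition 'all summands are distinct' holds.

Yes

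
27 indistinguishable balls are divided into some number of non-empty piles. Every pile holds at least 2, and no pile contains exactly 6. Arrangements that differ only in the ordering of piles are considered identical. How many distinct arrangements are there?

409

Direct enumeration gives 409 partitions.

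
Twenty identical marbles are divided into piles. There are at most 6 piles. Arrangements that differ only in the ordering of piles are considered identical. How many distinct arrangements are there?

282

A full systematic count gives 282.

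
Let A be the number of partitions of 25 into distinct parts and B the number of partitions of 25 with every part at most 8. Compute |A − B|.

Partitions of 25 into distinct parts: 142.
Partitions of 25 with every part at most 8: 1090.
|142 − 1090| = 948.

948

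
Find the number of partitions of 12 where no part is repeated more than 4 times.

A partial list (first 12 by largest part):
12
1+11
2+10
1+1+10
3+9
1+2+9
1+1+1+9
4+8
1+3+8
2+2+8
1+1+2+8
1+1+1+1+8
…and 48 more, for 60 total.

60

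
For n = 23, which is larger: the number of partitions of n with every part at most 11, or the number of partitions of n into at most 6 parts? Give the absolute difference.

606

Partitions of 23 with every part at most 11: 1060.
Partitions of 23 into at most 6 parts: 454.
|1060 − 454| = 606.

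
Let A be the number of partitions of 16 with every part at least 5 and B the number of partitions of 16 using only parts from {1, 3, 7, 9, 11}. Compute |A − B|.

11

Partitions of 16 with every part at least 5: 6.
Partitions of 16 using only parts from {1, 3, 7, 9, 11}: 17.
|6 − 17| = 11.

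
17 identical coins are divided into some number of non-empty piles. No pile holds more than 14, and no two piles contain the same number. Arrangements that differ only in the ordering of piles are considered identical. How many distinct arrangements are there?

35

A partial list (first 12 by largest part):
3 + 14
1 + 2 + 14
4 + 13
1 + 3 + 13
5 + 12
1 + 4 + 12
2 + 3 + 12
6 + 11
1 + 5 + 11
2 + 4 + 11
1 + 2 + 3 + 11
7 + 10
…and 23 more, for 35 total.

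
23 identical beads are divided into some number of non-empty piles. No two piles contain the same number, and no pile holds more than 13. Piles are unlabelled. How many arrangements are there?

71

Systematic enumeration (by largest part, then next-largest, …) yields 71.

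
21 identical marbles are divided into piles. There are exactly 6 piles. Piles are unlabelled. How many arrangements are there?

110

Systematic enumeration (by largest part, then next-largest, …) yields 110.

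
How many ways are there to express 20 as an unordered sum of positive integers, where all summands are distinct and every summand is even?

The partitions of 20 that satisfy the conditions:
20
18, 2
16, 4
14, 6
14, 4, 2
12, 8
12, 6, 2
10, 8, 2
10, 6, 4
8, 6, 4, 2
Counting gives 10.

10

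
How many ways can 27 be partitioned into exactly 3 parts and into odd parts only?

They are:
25 + 1 + 1
23 + 3 + 1
21 + 5 + 1
21 + 3 + 3
19 + 7 + 1
19 + 5 + 3
17 + 9 + 1
17 + 7 + 3
17 + 5 + 5
15 + 11 + 1
15 + 9 + 3
15 + 7 + 5
13 + 13 + 1
13 + 11 + 3
13 + 9 + 5
13 + 7 + 7
11 + 11 + 5
11 + 9 + 7
9 + 9 + 9
That's 19 in total.

19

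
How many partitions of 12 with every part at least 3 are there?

Listing the qualifying partitions of 12:
12
3,9
4,8
5,7
6,6
3,3,6
3,4,5
4,4,4
3,3,3,3

9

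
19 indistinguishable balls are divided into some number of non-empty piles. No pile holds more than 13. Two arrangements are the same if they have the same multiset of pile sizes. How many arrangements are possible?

There are 471 such partitions.

471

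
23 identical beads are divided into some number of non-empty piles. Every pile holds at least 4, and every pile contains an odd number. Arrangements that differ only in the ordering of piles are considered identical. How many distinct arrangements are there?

The partitions of 23 that satisfy the conditions:
23
13,5,5
11,7,5
9,9,5
9,7,7

5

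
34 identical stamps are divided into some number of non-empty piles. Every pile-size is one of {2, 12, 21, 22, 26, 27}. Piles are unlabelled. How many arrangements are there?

Enumerating:
26+2+2+2+2
22+12
22+2+2+2+2+2+2
12+12+2+2+2+2+2
12+2+2+2+2+2+2+2+2+2+2+2
2+2+2+2+2+2+2+2+2+2+2+2+2+2+2+2+2
Counting gives 6.

6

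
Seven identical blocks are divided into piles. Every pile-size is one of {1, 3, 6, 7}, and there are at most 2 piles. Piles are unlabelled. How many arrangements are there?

Listing the qualifying partitions of 7:
7
6 + 1
That's 2 in total.

2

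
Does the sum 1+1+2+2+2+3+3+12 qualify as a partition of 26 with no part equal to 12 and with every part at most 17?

No

The parts sum to 26, and the condition 'no summand equals 12' is violated.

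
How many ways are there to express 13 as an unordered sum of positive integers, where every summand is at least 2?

24

Listing the qualifying partitions of 13:
13
2+11
3+10
4+9
2+2+9
5+8
2+3+8
6+7
2+4+7
3+3+7
2+2+2+7
2+5+6
3+4+6
2+2+3+6
3+5+5
4+4+5
2+2+4+5
2+3+3+5
2+2+2+2+5
2+3+4+4
3+3+3+4
2+2+2+3+4
2+2+3+3+3
2+2+2+2+2+3
That's 24 in total.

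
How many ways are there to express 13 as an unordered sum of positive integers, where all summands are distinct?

They are:
13
1, 12
2, 11
3, 10
1, 2, 10
4, 9
1, 3, 9
5, 8
1, 4, 8
2, 3, 8
6, 7
1, 5, 7
2, 4, 7
1, 2, 3, 7
2, 5, 6
3, 4, 6
1, 2, 4, 6
1, 3, 4, 5
Counting gives 18.

18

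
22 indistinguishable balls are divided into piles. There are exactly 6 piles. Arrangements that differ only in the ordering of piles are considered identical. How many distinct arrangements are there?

136

Direct enumeration gives 136 partitions.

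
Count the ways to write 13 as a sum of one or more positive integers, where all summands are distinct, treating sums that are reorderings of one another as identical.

18

They are:
13
12,1
11,2
10,3
10,2,1
9,4
9,3,1
8,5
8,4,1
8,3,2
7,6
7,5,1
7,4,2
7,3,2,1
6,5,2
6,4,3
6,4,2,1
5,4,3,1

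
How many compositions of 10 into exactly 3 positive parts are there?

By stars and bars with positive parts, the count is C(9,2) = 36.

36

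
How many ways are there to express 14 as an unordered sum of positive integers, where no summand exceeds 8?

A full systematic count gives 116.

116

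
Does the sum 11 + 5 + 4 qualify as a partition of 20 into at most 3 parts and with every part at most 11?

Yes

The parts sum to 20, and the condition 'there are at most 3 summands' holds; the condition 'no summand exceeds 11' holds.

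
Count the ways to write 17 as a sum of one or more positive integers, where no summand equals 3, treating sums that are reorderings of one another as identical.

162

Direct enumeration gives 162 partitions.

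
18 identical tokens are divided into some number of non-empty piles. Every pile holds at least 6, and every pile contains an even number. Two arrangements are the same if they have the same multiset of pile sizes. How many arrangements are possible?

4

Listing the qualifying partitions of 18:
18
12 + 6
10 + 8
6 + 6 + 6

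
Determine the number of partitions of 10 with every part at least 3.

5

They are:
10
7, 3
6, 4
5, 5
4, 3, 3
That's 5 in total.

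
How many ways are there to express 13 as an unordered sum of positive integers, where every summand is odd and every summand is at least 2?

The partitions of 13 that satisfy the conditions:
13
7 + 3 + 3
5 + 5 + 3
That's 3 in total.

3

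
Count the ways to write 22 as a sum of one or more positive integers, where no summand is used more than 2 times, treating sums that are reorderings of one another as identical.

297

Enumerating by decreasing first part gives 297 partitions in all.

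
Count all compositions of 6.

32

Each of the 5 gaps between 6 units is either a break or not: 2^5 = 32.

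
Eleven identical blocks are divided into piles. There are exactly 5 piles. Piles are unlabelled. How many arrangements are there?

10

Enumerating:
7,1,1,1,1
6,2,1,1,1
5,3,1,1,1
5,2,2,1,1
4,4,1,1,1
4,3,2,1,1
4,2,2,2,1
3,3,3,1,1
3,3,2,2,1
3,2,2,2,2
That's 10 in total.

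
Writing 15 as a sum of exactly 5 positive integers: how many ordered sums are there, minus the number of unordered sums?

Ordered (compositions into 5 parts): C(14,4) = 1001.
Partitions of 15 into exactly 5 parts: 30.
Difference: 1001 − 30 = 971.

971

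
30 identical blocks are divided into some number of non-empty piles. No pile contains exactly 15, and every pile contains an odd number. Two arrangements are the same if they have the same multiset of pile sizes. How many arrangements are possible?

There are 269 such partitions.

269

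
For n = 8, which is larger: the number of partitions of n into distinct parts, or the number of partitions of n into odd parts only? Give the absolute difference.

Partitions of 8 into distinct parts: 6.
Partitions of 8 into odd parts only: 6.
|6 − 6| = 0.

0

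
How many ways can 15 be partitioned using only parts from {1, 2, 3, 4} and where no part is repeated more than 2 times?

The partitions of 15 that satisfy the conditions:
4+4+3+3+1
4+4+3+2+2
4+4+3+2+1+1
4+3+3+2+2+1
That's 4 in total.

4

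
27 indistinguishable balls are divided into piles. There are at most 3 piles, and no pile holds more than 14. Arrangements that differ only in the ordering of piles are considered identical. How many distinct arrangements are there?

There are too many to list fully; the first 12 (by largest part) are:
14+13
14+12+1
14+11+2
14+10+3
14+9+4
14+8+5
14+7+6
13+13+1
13+12+2
13+11+3
13+10+4
13+9+5
…and 14 more, for 26 total.

26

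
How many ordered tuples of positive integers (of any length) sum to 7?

Each of the 6 gaps between 7 units is either a break or not: 2^6 = 64.

64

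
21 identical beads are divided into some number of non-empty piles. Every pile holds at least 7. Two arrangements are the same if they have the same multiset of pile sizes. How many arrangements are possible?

Enumerating:
21
14+7
13+8
12+9
11+10
7+7+7

6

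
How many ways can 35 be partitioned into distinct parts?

A full systematic count gives 585.

585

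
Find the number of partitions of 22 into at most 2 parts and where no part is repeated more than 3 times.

12

They are:
22
21, 1
20, 2
19, 3
18, 4
17, 5
16, 6
15, 7
14, 8
13, 9
12, 10
11, 11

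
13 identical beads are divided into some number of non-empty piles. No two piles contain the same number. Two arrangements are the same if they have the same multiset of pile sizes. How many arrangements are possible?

18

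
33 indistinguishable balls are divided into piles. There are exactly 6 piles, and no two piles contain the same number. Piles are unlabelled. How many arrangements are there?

58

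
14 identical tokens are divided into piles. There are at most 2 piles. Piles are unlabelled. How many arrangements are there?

The partitions of 14 that satisfy the conditions:
14
13+1
12+2
11+3
10+4
9+5
8+6
7+7
That's 8 in total.

8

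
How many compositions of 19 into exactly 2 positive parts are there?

18

Equivalently, choose which 1 of the 18 gaps become plus signs: C(18,1) = 18.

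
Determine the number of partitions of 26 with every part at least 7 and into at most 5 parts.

13

Listing the qualifying partitions of 26:
26
19 + 7
18 + 8
17 + 9
16 + 10
15 + 11
14 + 12
13 + 13
12 + 7 + 7
11 + 8 + 7
10 + 9 + 7
10 + 8 + 8
9 + 9 + 8
That's 13 in total.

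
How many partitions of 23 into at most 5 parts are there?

A full systematic count gives 291.

291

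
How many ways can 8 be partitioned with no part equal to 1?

Listing the qualifying partitions of 8:
8
2 + 6
3 + 5
4 + 4
2 + 2 + 4
2 + 3 + 3
2 + 2 + 2 + 2

7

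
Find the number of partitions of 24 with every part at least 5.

26

There are too many to list fully; the first 12 (by largest part) are:
24
5+19
6+18
7+17
8+16
9+15
10+14
5+5+14
11+13
5+6+13
12+12
5+7+12
…and 14 more, for 26 total.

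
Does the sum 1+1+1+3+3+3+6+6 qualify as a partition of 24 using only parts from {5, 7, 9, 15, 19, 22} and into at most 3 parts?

The parts sum to 24, and the condition 'each summand belongs to {5, 7, 9, 15, 19, 22}' is violated.

No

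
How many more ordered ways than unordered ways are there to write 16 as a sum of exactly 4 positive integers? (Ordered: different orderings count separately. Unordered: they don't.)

Compositions: C(15,3) = 455.
Unordered (partitions into 4 parts): 34.
Difference: 455 − 34 = 421.

421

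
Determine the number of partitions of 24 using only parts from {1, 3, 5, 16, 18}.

36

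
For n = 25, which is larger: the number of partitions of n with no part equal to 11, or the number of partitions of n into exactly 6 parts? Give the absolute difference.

Partitions of 25 with no part equal to 11: 1823.
Partitions of 25 into exactly 6 parts: 235.
|1823 − 235| = 1588.

1588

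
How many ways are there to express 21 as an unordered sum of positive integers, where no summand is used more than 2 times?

A full systematic count gives 243.

243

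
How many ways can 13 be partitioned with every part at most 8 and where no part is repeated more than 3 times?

53

A partial list (first 12 by largest part):
8, 5
8, 4, 1
8, 3, 2
8, 3, 1, 1
8, 2, 2, 1
8, 2, 1, 1, 1
7, 6
7, 5, 1
7, 4, 2
7, 4, 1, 1
7, 3, 3
7, 3, 2, 1
…and 41 more, for 53 total.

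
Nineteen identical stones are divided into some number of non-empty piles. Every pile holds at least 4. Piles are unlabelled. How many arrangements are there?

18

They are:
19
15,4
14,5
13,6
12,7
11,8
11,4,4
10,9
10,5,4
9,6,4
9,5,5
8,7,4
8,6,5
7,7,5
7,6,6
7,4,4,4
6,5,4,4
5,5,5,4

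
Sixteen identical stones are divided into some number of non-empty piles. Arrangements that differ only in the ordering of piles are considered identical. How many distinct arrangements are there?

231

Enumerating by decreasing first part gives 231 partitions in all.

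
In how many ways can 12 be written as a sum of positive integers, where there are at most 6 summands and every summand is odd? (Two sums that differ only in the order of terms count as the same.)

The partitions of 12 that satisfy the conditions:
11 + 1
9 + 3
9 + 1 + 1 + 1
7 + 5
7 + 3 + 1 + 1
7 + 1 + 1 + 1 + 1 + 1
5 + 5 + 1 + 1
5 + 3 + 3 + 1
5 + 3 + 1 + 1 + 1 + 1
3 + 3 + 3 + 3
3 + 3 + 3 + 1 + 1 + 1

11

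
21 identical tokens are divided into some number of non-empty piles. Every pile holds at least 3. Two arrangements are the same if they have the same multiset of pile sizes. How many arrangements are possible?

60

A partial list (first 12 by largest part):
21
18,3
17,4
16,5
15,6
15,3,3
14,7
14,4,3
13,8
13,5,3
13,4,4
12,9
…and 48 more, for 60 total.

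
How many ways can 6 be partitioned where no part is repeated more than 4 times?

Listing the qualifying partitions of 6:
6
5+1
4+2
4+1+1
3+3
3+2+1
3+1+1+1
2+2+2
2+2+1+1
2+1+1+1+1
That's 10 in total.

10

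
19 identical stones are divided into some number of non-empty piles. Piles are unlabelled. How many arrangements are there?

490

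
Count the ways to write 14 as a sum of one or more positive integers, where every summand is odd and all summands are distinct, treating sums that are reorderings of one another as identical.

3

The partitions of 14 that satisfy the conditions:
13 + 1
11 + 3
9 + 5
That's 3 in total.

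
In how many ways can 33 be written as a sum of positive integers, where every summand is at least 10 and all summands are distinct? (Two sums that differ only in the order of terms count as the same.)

Enumerating:
33
10 + 23
11 + 22
12 + 21
13 + 20
14 + 19
15 + 18
16 + 17
10 + 11 + 12
Counting gives 9.

9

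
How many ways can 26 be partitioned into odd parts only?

There are 165 such partitions.

165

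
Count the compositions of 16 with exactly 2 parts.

15

By stars and bars with positive parts, the count is C(15,1) = 15.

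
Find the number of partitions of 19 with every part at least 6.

6

Listing the qualifying partitions of 19:
19
13+6
12+7
11+8
10+9
7+6+6
Counting gives 6.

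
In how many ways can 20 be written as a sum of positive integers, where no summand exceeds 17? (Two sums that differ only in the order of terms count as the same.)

623

Enumerating by decreasing first part gives 623 partitions in all.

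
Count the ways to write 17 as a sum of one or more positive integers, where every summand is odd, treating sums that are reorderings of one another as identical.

There are too many to list fully; the first 12 (by largest part) are:
17
1 + 1 + 15
1 + 3 + 13
1 + 1 + 1 + 1 + 13
1 + 5 + 11
3 + 3 + 11
1 + 1 + 1 + 3 + 11
1 + 1 + 1 + 1 + 1 + 1 + 11
1 + 7 + 9
3 + 5 + 9
1 + 1 + 1 + 5 + 9
1 + 1 + 3 + 3 + 9
…and 26 more, for 38 total.

38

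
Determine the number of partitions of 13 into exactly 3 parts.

The partitions of 13 that satisfy the conditions:
1 + 1 + 11
1 + 2 + 10
1 + 3 + 9
2 + 2 + 9
1 + 4 + 8
2 + 3 + 8
1 + 5 + 7
2 + 4 + 7
3 + 3 + 7
1 + 6 + 6
2 + 5 + 6
3 + 4 + 6
3 + 5 + 5
4 + 4 + 5

14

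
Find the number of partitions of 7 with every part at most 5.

13

Enumerating:
5, 2
5, 1, 1
4, 3
4, 2, 1
4, 1, 1, 1
3, 3, 1
3, 2, 2
3, 2, 1, 1
3, 1, 1, 1, 1
2, 2, 2, 1
2, 2, 1, 1, 1
2, 1, 1, 1, 1, 1
1, 1, 1, 1, 1, 1, 1
That's 13 in total.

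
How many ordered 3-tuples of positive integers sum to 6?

10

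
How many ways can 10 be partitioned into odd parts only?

Listing the qualifying partitions of 10:
9+1
7+3
7+1+1+1
5+5
5+3+1+1
5+1+1+1+1+1
3+3+3+1
3+3+1+1+1+1
3+1+1+1+1+1+1+1
1+1+1+1+1+1+1+1+1+1

10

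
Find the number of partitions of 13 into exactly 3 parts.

They are:
11,1,1
10,2,1
9,3,1
9,2,2
8,4,1
8,3,2
7,5,1
7,4,2
7,3,3
6,6,1
6,5,2
6,4,3
5,5,3
5,4,4

14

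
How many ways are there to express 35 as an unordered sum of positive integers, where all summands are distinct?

585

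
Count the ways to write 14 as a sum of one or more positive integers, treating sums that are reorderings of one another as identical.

135

There are 135 such partitions.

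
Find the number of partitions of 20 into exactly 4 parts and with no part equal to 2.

37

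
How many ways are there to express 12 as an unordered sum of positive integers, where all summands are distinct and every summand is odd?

3

They are:
1, 11
3, 9
5, 7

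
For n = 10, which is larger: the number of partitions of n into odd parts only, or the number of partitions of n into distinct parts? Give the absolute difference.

0

Partitions of 10 into odd parts only: 10.
Partitions of 10 into distinct parts: 10.
|10 − 10| = 0.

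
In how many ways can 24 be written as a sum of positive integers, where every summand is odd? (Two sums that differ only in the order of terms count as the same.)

122

Counting exhaustively, 122 partitions satisfy the conditions.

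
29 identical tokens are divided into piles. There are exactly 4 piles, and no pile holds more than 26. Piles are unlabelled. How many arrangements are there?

Counting exhaustively, 185 partitions satisfy the conditions.

185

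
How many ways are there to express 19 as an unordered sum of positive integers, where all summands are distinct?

There are too many to list fully; the first 12 (by largest part) are:
19
1 + 18
2 + 17
3 + 16
1 + 2 + 16
4 + 15
1 + 3 + 15
5 + 14
1 + 4 + 14
2 + 3 + 14
6 + 13
1 + 5 + 13
…and 42 more, for 54 total.

54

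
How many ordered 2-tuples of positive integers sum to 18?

17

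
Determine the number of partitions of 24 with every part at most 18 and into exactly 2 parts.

7

Listing the qualifying partitions of 24:
18, 6
17, 7
16, 8
15, 9
14, 10
13, 11
12, 12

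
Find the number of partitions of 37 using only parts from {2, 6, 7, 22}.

Enumerating:
22 + 7 + 6 + 2
22 + 7 + 2 + 2 + 2 + 2
7 + 7 + 7 + 7 + 7 + 2
7 + 7 + 7 + 6 + 6 + 2 + 2
7 + 7 + 7 + 6 + 2 + 2 + 2 + 2 + 2
7 + 7 + 7 + 2 + 2 + 2 + 2 + 2 + 2 + 2 + 2
7 + 6 + 6 + 6 + 6 + 6
7 + 6 + 6 + 6 + 6 + 2 + 2 + 2
7 + 6 + 6 + 6 + 2 + 2 + 2 + 2 + 2 + 2
7 + 6 + 6 + 2 + 2 + 2 + 2 + 2 + 2 + 2 + 2 + 2
7 + 6 + 2 + 2 + 2 + 2 + 2 + 2 + 2 + 2 + 2 + 2 + 2 + 2
7 + 2 + 2 + 2 + 2 + 2 + 2 + 2 + 2 + 2 + 2 + 2 + 2 + 2 + 2 + 2

12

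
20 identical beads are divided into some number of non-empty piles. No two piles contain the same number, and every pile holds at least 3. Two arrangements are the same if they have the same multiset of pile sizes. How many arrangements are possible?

20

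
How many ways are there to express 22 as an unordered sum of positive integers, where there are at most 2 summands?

12

Enumerating:
22
21,1
20,2
19,3
18,4
17,5
16,6
15,7
14,8
13,9
12,10
11,11
That's 12 in total.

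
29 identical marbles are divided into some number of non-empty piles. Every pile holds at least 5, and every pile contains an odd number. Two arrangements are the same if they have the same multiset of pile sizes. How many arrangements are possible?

They are:
29
5+5+19
5+7+17
5+9+15
7+7+15
5+11+13
7+9+13
7+11+11
9+9+11
5+5+5+5+9
5+5+5+7+7
Counting gives 11.

11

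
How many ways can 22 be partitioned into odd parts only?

89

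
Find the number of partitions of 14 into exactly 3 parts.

Listing the qualifying partitions of 14:
1 + 1 + 12
1 + 2 + 11
1 + 3 + 10
2 + 2 + 10
1 + 4 + 9
2 + 3 + 9
1 + 5 + 8
2 + 4 + 8
3 + 3 + 8
1 + 6 + 7
2 + 5 + 7
3 + 4 + 7
2 + 6 + 6
3 + 5 + 6
4 + 4 + 6
4 + 5 + 5
Counting gives 16.

16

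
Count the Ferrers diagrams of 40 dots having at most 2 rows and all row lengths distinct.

20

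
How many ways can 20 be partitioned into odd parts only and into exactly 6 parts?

They are:
15, 1, 1, 1, 1, 1
13, 3, 1, 1, 1, 1
11, 5, 1, 1, 1, 1
11, 3, 3, 1, 1, 1
9, 7, 1, 1, 1, 1
9, 5, 3, 1, 1, 1
9, 3, 3, 3, 1, 1
7, 7, 3, 1, 1, 1
7, 5, 5, 1, 1, 1
7, 5, 3, 3, 1, 1
7, 3, 3, 3, 3, 1
5, 5, 5, 3, 1, 1
5, 5, 3, 3, 3, 1
5, 3, 3, 3, 3, 3

14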